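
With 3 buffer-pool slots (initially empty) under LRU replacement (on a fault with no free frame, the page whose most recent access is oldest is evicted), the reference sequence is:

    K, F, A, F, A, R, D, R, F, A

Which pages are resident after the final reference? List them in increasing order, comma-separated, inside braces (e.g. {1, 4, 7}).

K → fault, frames {K}
F → fault, frames {K,F}
A → fault, frames {K,F,A}
F → hit
A → hit
R → fault, evict K, frames {F,A,R}
D → fault, evict F, frames {A,R,D}
R → hit
F → fault, evict A, frames {D,R,F}
A → fault, evict D, frames {R,F,A}

{A, F, R}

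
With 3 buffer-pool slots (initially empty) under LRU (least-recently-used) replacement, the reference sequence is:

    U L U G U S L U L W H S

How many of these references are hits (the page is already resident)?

U -> miss, frames (U)
L -> miss, frames (U L)
U -> hit
G -> miss, frames (L U G)
U -> hit
S -> miss, evict L, frames (G U S)
L -> miss, evict G, frames (U S L)
U -> hit
L -> hit
W -> miss, evict S, frames (U L W)
H -> miss, evict U, frames (L W H)
S -> miss, evict L, frames (W H S)
Hits: 4.

4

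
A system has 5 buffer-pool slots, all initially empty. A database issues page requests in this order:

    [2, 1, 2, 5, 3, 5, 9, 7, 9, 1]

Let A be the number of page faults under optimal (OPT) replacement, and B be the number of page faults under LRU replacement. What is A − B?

-1

Under OPT: F F . F F . F F . . → 6 faults.
Under LRU: F F . F F . F F . F → 7 faults.
A − B = 6 − 7 = -1.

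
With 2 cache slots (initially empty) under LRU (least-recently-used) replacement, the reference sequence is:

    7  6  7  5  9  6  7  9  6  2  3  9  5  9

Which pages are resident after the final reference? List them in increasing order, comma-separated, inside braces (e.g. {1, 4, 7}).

{5, 9}

7 -> fault, frames (7)
6 -> fault, frames (7 6)
7 -> hit
5 -> fault, evict 6, frames (7 5)
9 -> fault, evict 7, frames (5 9)
6 -> fault, evict 5, frames (9 6)
7 -> fault, evict 9, frames (6 7)
9 -> fault, evict 6, frames (7 9)
6 -> fault, evict 7, frames (9 6)
2 -> fault, evict 9, frames (6 2)
3 -> fault, evict 6, frames (2 3)
9 -> fault, evict 2, frames (3 9)
5 -> fault, evict 3, frames (9 5)
9 -> hit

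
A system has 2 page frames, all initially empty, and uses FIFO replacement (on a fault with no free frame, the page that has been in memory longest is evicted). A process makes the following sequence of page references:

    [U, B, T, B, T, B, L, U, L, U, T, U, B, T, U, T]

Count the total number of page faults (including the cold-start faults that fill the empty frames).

9

U -> miss, frames {U}
B -> miss, frames {U,B}
T -> miss, evict U, frames {B,T}
B -> hit
T -> hit
B -> hit
L -> miss, evict B, frames {T,L}
U -> miss, evict T, frames {L,U}
L -> hit
U -> hit
T -> miss, evict L, frames {U,T}
U -> hit
B -> miss, evict U, frames {T,B}
T -> hit
U -> miss, evict T, frames {B,U}
T -> miss, evict B, frames {U,T}
Page faults: 9.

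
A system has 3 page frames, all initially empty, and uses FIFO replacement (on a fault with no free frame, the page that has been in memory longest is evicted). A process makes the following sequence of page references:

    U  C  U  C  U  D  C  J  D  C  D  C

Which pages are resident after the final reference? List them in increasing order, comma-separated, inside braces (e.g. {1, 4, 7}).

{C, D, J}

U -> fault, frames {U}
C -> fault, frames {U,C}
U -> hit
C -> hit
U -> hit
D -> fault, frames {U,C,D}
C -> hit
J -> fault, evict U, frames {C,D,J}
D -> hit
C -> hit
D -> hit
C -> hit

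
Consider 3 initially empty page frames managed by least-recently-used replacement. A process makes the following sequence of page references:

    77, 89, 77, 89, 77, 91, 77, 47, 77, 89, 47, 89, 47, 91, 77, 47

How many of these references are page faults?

7

77 → fault, frames [77]
89 → fault, frames [77, 89]
77 → hit
89 → hit
77 → hit
91 → fault, frames [89, 77, 91]
77 → hit
47 → fault, evict 89, frames [91, 77, 47]
77 → hit
89 → fault, evict 91, frames [47, 77, 89]
47 → hit
89 → hit
47 → hit
91 → fault, evict 77, frames [89, 47, 91]
77 → fault, evict 89, frames [47, 91, 77]
47 → hit
Page faults: 7.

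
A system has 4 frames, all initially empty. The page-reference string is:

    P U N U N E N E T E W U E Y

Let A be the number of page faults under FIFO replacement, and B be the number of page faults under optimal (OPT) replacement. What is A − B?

Under FIFO: F F F . . F . . F . F F . F → 8 faults.
Under OPT: F F F . . F . . F . F . . F → 7 faults.
A − B = 8 − 7 = 1.

1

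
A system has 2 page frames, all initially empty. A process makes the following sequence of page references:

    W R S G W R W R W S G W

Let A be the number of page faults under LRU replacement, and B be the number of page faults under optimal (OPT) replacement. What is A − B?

Under LRU: F F F F F F . . . F F F → 9 faults.
Under OPT: F F F F . F . . . F F . → 7 faults.
A − B = 9 − 7 = 2.

2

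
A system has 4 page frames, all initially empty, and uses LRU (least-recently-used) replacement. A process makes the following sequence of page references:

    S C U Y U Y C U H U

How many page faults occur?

5

S → fault, frames [S]
C → fault, frames [S, C]
U → fault, frames [S, C, U]
Y → fault, frames [S, C, U, Y]
U → hit
Y → hit
C → hit
U → hit
H → fault, evict S, frames [Y, C, U, H]
U → hit
Page faults: 5.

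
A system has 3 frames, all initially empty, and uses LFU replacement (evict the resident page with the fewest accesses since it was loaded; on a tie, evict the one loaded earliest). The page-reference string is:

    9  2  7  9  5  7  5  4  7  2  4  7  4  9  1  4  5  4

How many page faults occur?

10

9: fault, frames [9]
2: fault, frames [9, 2]
7: fault, frames [9, 2, 7]
9: hit
5: fault, evict 2, frames [9, 7, 5]
7: hit
5: hit
4: fault, evict 9, frames [7, 5, 4]
7: hit
2: fault, evict 4, frames [7, 5, 2]
4: fault, evict 2, frames [7, 5, 4]
7: hit
4: hit
9: fault, evict 5, frames [7, 4, 9]
1: fault, evict 9, frames [7, 4, 1]
4: hit
5: fault, evict 1, frames [7, 4, 5]
4: hit
Page faults: 10.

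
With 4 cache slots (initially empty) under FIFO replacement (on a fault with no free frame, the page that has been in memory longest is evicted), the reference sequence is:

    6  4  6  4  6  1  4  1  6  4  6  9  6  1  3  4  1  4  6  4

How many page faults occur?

6 -> fault, frames (6)
4 -> fault, frames (6 4)
6 -> hit
4 -> hit
6 -> hit
1 -> fault, frames (6 4 1)
4 -> hit
1 -> hit
6 -> hit
4 -> hit
6 -> hit
9 -> fault, frames (6 4 1 9)
6 -> hit
1 -> hit
3 -> fault, evict 6, frames (4 1 9 3)
4 -> hit
1 -> hit
4 -> hit
6 -> fault, evict 4, frames (1 9 3 6)
4 -> fault, evict 1, frames (9 3 6 4)
Page faults: 7.

7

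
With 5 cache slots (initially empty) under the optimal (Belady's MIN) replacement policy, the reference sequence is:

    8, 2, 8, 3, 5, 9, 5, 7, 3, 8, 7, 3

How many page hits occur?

8 → fault, frames (8)
2 → fault, frames (8 2)
8 → hit
3 → fault, frames (8 2 3)
5 → fault, frames (8 2 3 5)
9 → fault, frames (8 2 3 5 9)
5 → hit
7 → fault, evict 9, frames (8 2 3 5 7)
3 → hit
8 → hit
7 → hit
3 → hit
Hits: 6.

6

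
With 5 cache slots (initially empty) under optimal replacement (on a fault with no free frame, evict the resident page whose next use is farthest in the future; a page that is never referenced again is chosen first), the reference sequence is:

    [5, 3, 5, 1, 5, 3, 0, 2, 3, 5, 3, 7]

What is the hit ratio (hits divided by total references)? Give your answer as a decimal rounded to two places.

0.50

5 -> fault, frames {5}
3 -> fault, frames {5,3}
5 -> hit
1 -> fault, frames {5,3,1}
5 -> hit
3 -> hit
0 -> fault, frames {5,3,1,0}
2 -> fault, frames {5,3,1,0,2}
3 -> hit
5 -> hit
3 -> hit
7 -> fault, evict 2, frames {5,3,1,0,7}
Hits: 6 of 12 references → 6/12 = 0.5000.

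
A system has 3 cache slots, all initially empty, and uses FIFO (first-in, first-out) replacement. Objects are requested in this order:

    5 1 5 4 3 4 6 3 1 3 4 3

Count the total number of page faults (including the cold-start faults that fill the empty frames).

5 -> miss, frames {5}
1 -> miss, frames {5,1}
5 -> hit
4 -> miss, frames {5,1,4}
3 -> miss, evict 5, frames {1,4,3}
4 -> hit
6 -> miss, evict 1, frames {4,3,6}
3 -> hit
1 -> miss, evict 4, frames {3,6,1}
3 -> hit
4 -> miss, evict 3, frames {6,1,4}
3 -> miss, evict 6, frames {1,4,3}
Page faults: 8.

8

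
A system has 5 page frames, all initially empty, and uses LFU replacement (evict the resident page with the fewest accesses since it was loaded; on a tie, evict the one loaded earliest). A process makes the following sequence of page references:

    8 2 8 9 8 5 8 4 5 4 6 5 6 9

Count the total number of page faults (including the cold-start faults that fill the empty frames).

6

8 → fault, frames [8]
2 → fault, frames [8, 2]
8 → hit
9 → fault, frames [8, 2, 9]
8 → hit
5 → fault, frames [8, 2, 9, 5]
8 → hit
4 → fault, frames [8, 2, 9, 5, 4]
5 → hit
4 → hit
6 → fault, evict 2, frames [8, 9, 5, 4, 6]
5 → hit
6 → hit
9 → hit
Page faults: 6.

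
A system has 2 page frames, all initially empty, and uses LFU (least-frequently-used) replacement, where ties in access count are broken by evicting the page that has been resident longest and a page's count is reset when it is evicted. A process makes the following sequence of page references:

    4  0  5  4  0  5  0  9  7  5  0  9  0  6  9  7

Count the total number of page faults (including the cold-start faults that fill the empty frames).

4 → fault, frames (4)
0 → fault, frames (4 0)
5 → fault, evict 4, frames (0 5)
4 → fault, evict 0, frames (5 4)
0 → fault, evict 5, frames (4 0)
5 → fault, evict 4, frames (0 5)
0 → hit
9 → fault, evict 5, frames (0 9)
7 → fault, evict 9, frames (0 7)
5 → fault, evict 7, frames (0 5)
0 → hit
9 → fault, evict 5, frames (0 9)
0 → hit
6 → fault, evict 9, frames (0 6)
9 → fault, evict 6, frames (0 9)
7 → fault, evict 9, frames (0 7)
Page faults: 13.

13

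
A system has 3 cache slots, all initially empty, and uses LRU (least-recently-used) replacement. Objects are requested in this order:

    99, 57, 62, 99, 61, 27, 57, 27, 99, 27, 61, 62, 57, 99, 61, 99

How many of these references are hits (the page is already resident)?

99 → miss, frames [99]
57 → miss, frames [99, 57]
62 → miss, frames [99, 57, 62]
99 → hit
61 → miss, evict 57, frames [62, 99, 61]
27 → miss, evict 62, frames [99, 61, 27]
57 → miss, evict 99, frames [61, 27, 57]
27 → hit
99 → miss, evict 61, frames [57, 27, 99]
27 → hit
61 → miss, evict 57, frames [99, 27, 61]
62 → miss, evict 99, frames [27, 61, 62]
57 → miss, evict 27, frames [61, 62, 57]
99 → miss, evict 61, frames [62, 57, 99]
61 → miss, evict 62, frames [57, 99, 61]
99 → hit
Hits: 4.

4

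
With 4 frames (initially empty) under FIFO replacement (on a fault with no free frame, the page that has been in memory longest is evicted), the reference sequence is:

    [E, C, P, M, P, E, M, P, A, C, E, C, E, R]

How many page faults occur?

8

E: miss, frames {E}
C: miss, frames {E,C}
P: miss, frames {E,C,P}
M: miss, frames {E,C,P,M}
P: hit
E: hit
M: hit
P: hit
A: miss, evict E, frames {C,P,M,A}
C: hit
E: miss, evict C, frames {P,M,A,E}
C: miss, evict P, frames {M,A,E,C}
E: hit
R: miss, evict M, frames {A,E,C,R}
Page faults: 8.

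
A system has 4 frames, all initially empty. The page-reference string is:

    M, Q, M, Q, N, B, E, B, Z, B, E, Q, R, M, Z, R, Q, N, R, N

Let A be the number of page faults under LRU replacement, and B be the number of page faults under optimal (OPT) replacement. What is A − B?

2

Under LRU: F F . . F F F . F . . F F F F . . F . . → 11 faults.
Under OPT: F F . . F F F . F . . . F F . . . F . . → 9 faults.
A − B = 11 − 9 = 2.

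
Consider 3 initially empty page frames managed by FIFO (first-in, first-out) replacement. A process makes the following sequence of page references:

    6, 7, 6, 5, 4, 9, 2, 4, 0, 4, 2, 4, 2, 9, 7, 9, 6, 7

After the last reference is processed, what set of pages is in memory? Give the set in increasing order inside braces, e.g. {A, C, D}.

{6, 7, 9}

6 -> fault, frames [6]
7 -> fault, frames [6, 7]
6 -> hit
5 -> fault, frames [6, 7, 5]
4 -> fault, evict 6, frames [7, 5, 4]
9 -> fault, evict 7, frames [5, 4, 9]
2 -> fault, evict 5, frames [4, 9, 2]
4 -> hit
0 -> fault, evict 4, frames [9, 2, 0]
4 -> fault, evict 9, frames [2, 0, 4]
2 -> hit
4 -> hit
2 -> hit
9 -> fault, evict 2, frames [0, 4, 9]
7 -> fault, evict 0, frames [4, 9, 7]
9 -> hit
6 -> fault, evict 4, frames [9, 7, 6]
7 -> hit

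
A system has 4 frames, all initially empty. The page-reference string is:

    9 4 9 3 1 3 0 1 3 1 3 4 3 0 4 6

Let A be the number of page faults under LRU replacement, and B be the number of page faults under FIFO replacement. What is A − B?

Under LRU: F F . F F . F . . . . F . . . F → 7 faults.
Under FIFO: F F . F F . F . . . . . . . . F → 6 faults.
A − B = 7 − 6 = 1.

1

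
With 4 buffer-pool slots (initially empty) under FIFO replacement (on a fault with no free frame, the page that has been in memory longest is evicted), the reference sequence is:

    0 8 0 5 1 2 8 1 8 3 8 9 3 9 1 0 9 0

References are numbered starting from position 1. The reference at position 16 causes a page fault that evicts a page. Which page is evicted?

3

pos 1: 0: miss, frames (0)
pos 2: 8: miss, frames (0 8)
pos 3: 0: hit
pos 4: 5: miss, frames (0 8 5)
pos 5: 1: miss, frames (0 8 5 1)
pos 6: 2: miss, evict 0, frames (8 5 1 2)
pos 7: 8: hit
pos 8: 1: hit
pos 9: 8: hit
pos 10: 3: miss, evict 8, frames (5 1 2 3)
pos 11: 8: miss, evict 5, frames (1 2 3 8)
pos 12: 9: miss, evict 1, frames (2 3 8 9)
pos 13: 3: hit
pos 14: 9: hit
pos 15: 1: miss, evict 2, frames (3 8 9 1)
pos 16: 0: miss, evict 3, frames (8 9 1 0)
At position 16, page 3 is evicted.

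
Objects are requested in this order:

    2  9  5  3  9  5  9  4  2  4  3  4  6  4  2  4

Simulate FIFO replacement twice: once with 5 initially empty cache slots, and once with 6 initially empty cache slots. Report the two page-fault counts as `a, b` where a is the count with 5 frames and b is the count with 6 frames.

7, 6

5 frames: F F F F . . . F . . . . F . F . → 7 faults.
6 frames: F F F F . . . F . . . . F . . . → 6 faults.
6 < 7: adding a frame reduced faults, as is typical.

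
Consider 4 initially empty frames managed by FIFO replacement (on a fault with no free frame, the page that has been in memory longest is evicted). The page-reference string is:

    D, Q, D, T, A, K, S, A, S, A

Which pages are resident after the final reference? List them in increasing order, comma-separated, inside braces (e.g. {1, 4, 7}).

D: fault, frames [D]
Q: fault, frames [D, Q]
D: hit
T: fault, frames [D, Q, T]
A: fault, frames [D, Q, T, A]
K: fault, evict D, frames [Q, T, A, K]
S: fault, evict Q, frames [T, A, K, S]
A: hit
S: hit
A: hit

{A, K, S, T}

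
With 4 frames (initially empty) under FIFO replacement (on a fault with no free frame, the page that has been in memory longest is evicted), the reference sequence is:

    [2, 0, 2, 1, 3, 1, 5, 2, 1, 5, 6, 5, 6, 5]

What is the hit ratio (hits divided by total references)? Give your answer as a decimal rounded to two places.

2: fault, frames [2]
0: fault, frames [2, 0]
2: hit
1: fault, frames [2, 0, 1]
3: fault, frames [2, 0, 1, 3]
1: hit
5: fault, evict 2, frames [0, 1, 3, 5]
2: fault, evict 0, frames [1, 3, 5, 2]
1: hit
5: hit
6: fault, evict 1, frames [3, 5, 2, 6]
5: hit
6: hit
5: hit
Hits: 7 of 14 references → 7/14 = 0.5000.

0.50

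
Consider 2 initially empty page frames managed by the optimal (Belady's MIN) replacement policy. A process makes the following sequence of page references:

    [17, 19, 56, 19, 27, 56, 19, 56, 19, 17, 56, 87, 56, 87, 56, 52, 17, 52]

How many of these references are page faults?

17 → fault, frames (17)
19 → fault, frames (17 19)
56 → fault, evict 17, frames (19 56)
19 → hit
27 → fault, evict 19, frames (56 27)
56 → hit
19 → fault, evict 27, frames (56 19)
56 → hit
19 → hit
17 → fault, evict 19, frames (56 17)
56 → hit
87 → fault, evict 17, frames (56 87)
56 → hit
87 → hit
56 → hit
52 → fault, evict 87, frames (56 52)
17 → fault, evict 56, frames (52 17)
52 → hit
Page faults: 9.

9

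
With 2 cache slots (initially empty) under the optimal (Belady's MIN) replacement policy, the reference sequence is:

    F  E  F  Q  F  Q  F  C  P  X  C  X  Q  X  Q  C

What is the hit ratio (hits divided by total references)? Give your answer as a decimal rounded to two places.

0.50

F: fault, frames (F)
E: fault, frames (F E)
F: hit
Q: fault, evict E, frames (F Q)
F: hit
Q: hit
F: hit
C: fault, evict F, frames (Q C)
P: fault, evict Q, frames (C P)
X: fault, evict P, frames (C X)
C: hit
X: hit
Q: fault, evict C, frames (X Q)
X: hit
Q: hit
C: fault, evict Q, frames (X C)
Hits: 8 of 16 references → 8/16 = 0.5000.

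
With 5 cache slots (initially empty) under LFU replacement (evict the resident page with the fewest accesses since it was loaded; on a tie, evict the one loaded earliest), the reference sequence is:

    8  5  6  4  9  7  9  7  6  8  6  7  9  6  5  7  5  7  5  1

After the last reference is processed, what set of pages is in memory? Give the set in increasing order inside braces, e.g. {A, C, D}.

8 -> miss, frames [8]
5 -> miss, frames [8, 5]
6 -> miss, frames [8, 5, 6]
4 -> miss, frames [8, 5, 6, 4]
9 -> miss, frames [8, 5, 6, 4, 9]
7 -> miss, evict 8, frames [5, 6, 4, 9, 7]
9 -> hit
7 -> hit
6 -> hit
8 -> miss, evict 5, frames [6, 4, 9, 7, 8]
6 -> hit
7 -> hit
9 -> hit
6 -> hit
5 -> miss, evict 4, frames [6, 9, 7, 8, 5]
7 -> hit
5 -> hit
7 -> hit
5 -> hit
1 -> miss, evict 8, frames [6, 9, 7, 5, 1]

{1, 5, 6, 7, 9}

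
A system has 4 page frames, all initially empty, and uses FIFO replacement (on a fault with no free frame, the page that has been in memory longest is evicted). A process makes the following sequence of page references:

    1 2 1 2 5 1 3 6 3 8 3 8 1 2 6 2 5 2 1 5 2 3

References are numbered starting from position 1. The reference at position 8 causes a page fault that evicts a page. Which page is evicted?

pos 1: 1 → fault, frames {1}
pos 2: 2 → fault, frames {1,2}
pos 3: 1 → hit
pos 4: 2 → hit
pos 5: 5 → fault, frames {1,2,5}
pos 6: 1 → hit
pos 7: 3 → fault, frames {1,2,5,3}
pos 8: 6 → fault, evict 1, frames {2,5,3,6}
At position 8, page 1 is evicted.

1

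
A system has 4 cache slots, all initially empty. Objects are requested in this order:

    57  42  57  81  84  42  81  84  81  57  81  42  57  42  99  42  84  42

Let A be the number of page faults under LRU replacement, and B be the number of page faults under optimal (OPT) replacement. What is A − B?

Under LRU: F F . F F . . . . . . . . . F . F . → 6 faults.
Under OPT: F F . F F . . . . . . . . . F . . . → 5 faults.
A − B = 6 − 5 = 1.

1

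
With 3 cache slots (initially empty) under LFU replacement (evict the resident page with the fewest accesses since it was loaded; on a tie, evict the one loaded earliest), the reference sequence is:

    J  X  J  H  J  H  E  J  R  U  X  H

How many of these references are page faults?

J: miss, frames (J)
X: miss, frames (J X)
J: hit
H: miss, frames (J X H)
J: hit
H: hit
E: miss, evict X, frames (J H E)
J: hit
R: miss, evict E, frames (J H R)
U: miss, evict R, frames (J H U)
X: miss, evict U, frames (J H X)
H: hit
Page faults: 7.

7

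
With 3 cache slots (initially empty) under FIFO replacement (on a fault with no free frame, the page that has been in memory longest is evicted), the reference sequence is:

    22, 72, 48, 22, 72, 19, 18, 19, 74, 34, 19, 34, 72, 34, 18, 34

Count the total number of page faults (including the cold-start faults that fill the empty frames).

22: miss, frames (22)
72: miss, frames (22 72)
48: miss, frames (22 72 48)
22: hit
72: hit
19: miss, evict 22, frames (72 48 19)
18: miss, evict 72, frames (48 19 18)
19: hit
74: miss, evict 48, frames (19 18 74)
34: miss, evict 19, frames (18 74 34)
19: miss, evict 18, frames (74 34 19)
34: hit
72: miss, evict 74, frames (34 19 72)
34: hit
18: miss, evict 34, frames (19 72 18)
34: miss, evict 19, frames (72 18 34)
Page faults: 11.

11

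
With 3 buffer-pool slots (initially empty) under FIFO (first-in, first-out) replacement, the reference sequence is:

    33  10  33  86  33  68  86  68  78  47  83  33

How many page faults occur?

8

33 → fault, frames (33)
10 → fault, frames (33 10)
33 → hit
86 → fault, frames (33 10 86)
33 → hit
68 → fault, evict 33, frames (10 86 68)
86 → hit
68 → hit
78 → fault, evict 10, frames (86 68 78)
47 → fault, evict 86, frames (68 78 47)
83 → fault, evict 68, frames (78 47 83)
33 → fault, evict 78, frames (47 83 33)
Page faults: 8.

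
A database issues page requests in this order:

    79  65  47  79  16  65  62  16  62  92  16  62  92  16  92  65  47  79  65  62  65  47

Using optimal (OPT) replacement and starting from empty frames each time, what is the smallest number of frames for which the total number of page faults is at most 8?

4

f=1: 22 faults
f=2: 14 faults
f=3: 10 faults
f=4: 8 faults
f=5: 7 faults
f=6: 6 faults
Smallest f with faults ≤ 8 is 4.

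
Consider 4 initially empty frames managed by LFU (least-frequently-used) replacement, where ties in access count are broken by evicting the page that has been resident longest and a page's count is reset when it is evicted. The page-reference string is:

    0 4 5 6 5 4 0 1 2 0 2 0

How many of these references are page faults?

0 → fault, frames {0}
4 → fault, frames {0,4}
5 → fault, frames {0,4,5}
6 → fault, frames {0,4,5,6}
5 → hit
4 → hit
0 → hit
1 → fault, evict 6, frames {0,4,5,1}
2 → fault, evict 1, frames {0,4,5,2}
0 → hit
2 → hit
0 → hit
Page faults: 6.

6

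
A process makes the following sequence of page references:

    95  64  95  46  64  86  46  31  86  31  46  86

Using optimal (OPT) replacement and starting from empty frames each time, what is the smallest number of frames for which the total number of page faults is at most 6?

f=1: 12 faults
f=2: 6 faults
f=3: 5 faults
f=4: 5 faults
f=5: 5 faults
Smallest f with faults ≤ 6 is 2.

2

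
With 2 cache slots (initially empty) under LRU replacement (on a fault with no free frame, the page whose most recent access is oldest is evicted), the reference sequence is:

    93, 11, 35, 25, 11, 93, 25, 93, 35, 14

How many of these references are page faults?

93 → miss, frames (93)
11 → miss, frames (93 11)
35 → miss, evict 93, frames (11 35)
25 → miss, evict 11, frames (35 25)
11 → miss, evict 35, frames (25 11)
93 → miss, evict 25, frames (11 93)
25 → miss, evict 11, frames (93 25)
93 → hit
35 → miss, evict 25, frames (93 35)
14 → miss, evict 93, frames (35 14)
Page faults: 9.

9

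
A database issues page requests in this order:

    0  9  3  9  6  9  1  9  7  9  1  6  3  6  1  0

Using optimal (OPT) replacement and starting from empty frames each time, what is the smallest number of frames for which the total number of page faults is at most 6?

f=1: 16 faults
f=2: 11 faults
f=3: 9 faults
f=4: 8 faults
f=5: 7 faults
f=6: 6 faults
Smallest f with faults ≤ 6 is 6.

6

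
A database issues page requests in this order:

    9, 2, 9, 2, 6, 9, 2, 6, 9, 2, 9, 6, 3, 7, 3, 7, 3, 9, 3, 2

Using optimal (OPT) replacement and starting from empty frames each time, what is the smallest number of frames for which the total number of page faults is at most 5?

f=1: 20 faults
f=2: 10 faults
f=3: 6 faults
f=4: 5 faults
f=5: 5 faults
Smallest f with faults ≤ 5 is 4.

4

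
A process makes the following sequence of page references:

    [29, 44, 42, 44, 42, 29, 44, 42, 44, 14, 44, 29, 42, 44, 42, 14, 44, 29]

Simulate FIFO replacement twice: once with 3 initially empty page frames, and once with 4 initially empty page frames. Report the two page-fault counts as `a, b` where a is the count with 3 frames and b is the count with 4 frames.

9, 4

3 frames: F F F . . . . . . F . F . F F F . F → 9 faults.
4 frames: F F F . . . . . . F . . . . . . . . → 4 faults.
4 < 9: adding a frame reduced faults, as is typical.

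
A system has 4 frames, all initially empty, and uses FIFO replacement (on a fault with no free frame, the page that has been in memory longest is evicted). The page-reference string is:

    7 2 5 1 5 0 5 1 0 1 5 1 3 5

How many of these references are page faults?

7 → miss, frames [7]
2 → miss, frames [7, 2]
5 → miss, frames [7, 2, 5]
1 → miss, frames [7, 2, 5, 1]
5 → hit
0 → miss, evict 7, frames [2, 5, 1, 0]
5 → hit
1 → hit
0 → hit
1 → hit
5 → hit
1 → hit
3 → miss, evict 2, frames [5, 1, 0, 3]
5 → hit
Page faults: 6.

6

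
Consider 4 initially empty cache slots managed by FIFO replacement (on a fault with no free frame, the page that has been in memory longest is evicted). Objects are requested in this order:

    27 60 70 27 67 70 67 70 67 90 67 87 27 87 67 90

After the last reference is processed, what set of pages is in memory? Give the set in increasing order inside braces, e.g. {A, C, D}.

{27, 67, 87, 90}

27: fault, frames [27]
60: fault, frames [27, 60]
70: fault, frames [27, 60, 70]
27: hit
67: fault, frames [27, 60, 70, 67]
70: hit
67: hit
70: hit
67: hit
90: fault, evict 27, frames [60, 70, 67, 90]
67: hit
87: fault, evict 60, frames [70, 67, 90, 87]
27: fault, evict 70, frames [67, 90, 87, 27]
87: hit
67: hit
90: hit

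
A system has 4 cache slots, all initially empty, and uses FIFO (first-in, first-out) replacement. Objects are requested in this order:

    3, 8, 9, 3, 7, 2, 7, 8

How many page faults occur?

3 → miss, frames {3}
8 → miss, frames {3,8}
9 → miss, frames {3,8,9}
3 → hit
7 → miss, frames {3,8,9,7}
2 → miss, evict 3, frames {8,9,7,2}
7 → hit
8 → hit
Page faults: 5.

5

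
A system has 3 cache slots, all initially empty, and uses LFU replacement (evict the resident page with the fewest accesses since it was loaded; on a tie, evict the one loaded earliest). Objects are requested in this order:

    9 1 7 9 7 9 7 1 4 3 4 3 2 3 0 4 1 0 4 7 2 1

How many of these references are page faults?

16

9 → fault, frames {9}
1 → fault, frames {9,1}
7 → fault, frames {9,1,7}
9 → hit
7 → hit
9 → hit
7 → hit
1 → hit
4 → fault, evict 1, frames {9,7,4}
3 → fault, evict 4, frames {9,7,3}
4 → fault, evict 3, frames {9,7,4}
3 → fault, evict 4, frames {9,7,3}
2 → fault, evict 3, frames {9,7,2}
3 → fault, evict 2, frames {9,7,3}
0 → fault, evict 3, frames {9,7,0}
4 → fault, evict 0, frames {9,7,4}
1 → fault, evict 4, frames {9,7,1}
0 → fault, evict 1, frames {9,7,0}
4 → fault, evict 0, frames {9,7,4}
7 → hit
2 → fault, evict 4, frames {9,7,2}
1 → fault, evict 2, frames {9,7,1}
Page faults: 16.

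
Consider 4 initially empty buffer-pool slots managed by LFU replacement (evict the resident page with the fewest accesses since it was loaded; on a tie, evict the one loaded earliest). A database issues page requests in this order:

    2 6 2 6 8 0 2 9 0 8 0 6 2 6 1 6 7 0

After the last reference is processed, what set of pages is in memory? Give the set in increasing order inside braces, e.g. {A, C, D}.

{0, 2, 6, 7}

2 -> fault, frames (2)
6 -> fault, frames (2 6)
2 -> hit
6 -> hit
8 -> fault, frames (2 6 8)
0 -> fault, frames (2 6 8 0)
2 -> hit
9 -> fault, evict 8, frames (2 6 0 9)
0 -> hit
8 -> fault, evict 9, frames (2 6 0 8)
0 -> hit
6 -> hit
2 -> hit
6 -> hit
1 -> fault, evict 8, frames (2 6 0 1)
6 -> hit
7 -> fault, evict 1, frames (2 6 0 7)
0 -> hit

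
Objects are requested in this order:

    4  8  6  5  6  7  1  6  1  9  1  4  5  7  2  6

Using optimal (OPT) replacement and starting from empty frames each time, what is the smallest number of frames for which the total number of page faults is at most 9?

5

f=1: 16 faults
f=2: 12 faults
f=3: 11 faults
f=4: 10 faults
f=5: 9 faults
f=6: 8 faults
f=7: 8 faults
f=8: 8 faults
Smallest f with faults ≤ 9 is 5.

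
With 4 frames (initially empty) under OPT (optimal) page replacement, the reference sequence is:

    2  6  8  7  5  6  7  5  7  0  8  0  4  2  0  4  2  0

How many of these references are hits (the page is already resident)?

10

2: miss, frames {2}
6: miss, frames {2,6}
8: miss, frames {2,6,8}
7: miss, frames {2,6,8,7}
5: miss, evict 2, frames {6,8,7,5}
6: hit
7: hit
5: hit
7: hit
0: miss, evict 5, frames {6,8,7,0}
8: hit
0: hit
4: miss, evict 7, frames {6,8,0,4}
2: miss, evict 8, frames {6,0,4,2}
0: hit
4: hit
2: hit
0: hit
Hits: 10.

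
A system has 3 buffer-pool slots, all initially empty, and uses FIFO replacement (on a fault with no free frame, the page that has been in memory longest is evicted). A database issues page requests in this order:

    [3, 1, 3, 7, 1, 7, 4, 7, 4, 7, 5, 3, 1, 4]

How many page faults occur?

3: miss, frames (3)
1: miss, frames (3 1)
3: hit
7: miss, frames (3 1 7)
1: hit
7: hit
4: miss, evict 3, frames (1 7 4)
7: hit
4: hit
7: hit
5: miss, evict 1, frames (7 4 5)
3: miss, evict 7, frames (4 5 3)
1: miss, evict 4, frames (5 3 1)
4: miss, evict 5, frames (3 1 4)
Page faults: 8.

8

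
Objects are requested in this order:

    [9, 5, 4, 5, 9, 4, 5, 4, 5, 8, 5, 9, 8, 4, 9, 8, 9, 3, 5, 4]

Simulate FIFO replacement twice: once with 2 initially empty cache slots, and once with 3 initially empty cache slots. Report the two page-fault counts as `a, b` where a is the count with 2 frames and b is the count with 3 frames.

16, 8

2 frames: F F F . F . F F . F F F F F F F . F F F → 16 faults.
3 frames: F F F . . . . . . F . F . . . . . F F F → 8 faults.
8 < 16: adding a frame reduced faults, as is typical.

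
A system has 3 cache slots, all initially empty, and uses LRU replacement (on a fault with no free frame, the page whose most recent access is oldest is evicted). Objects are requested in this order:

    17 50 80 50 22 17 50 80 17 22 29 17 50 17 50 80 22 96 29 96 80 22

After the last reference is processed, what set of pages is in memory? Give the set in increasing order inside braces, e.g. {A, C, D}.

{22, 80, 96}

17: fault, frames {17}
50: fault, frames {17,50}
80: fault, frames {17,50,80}
50: hit
22: fault, evict 17, frames {80,50,22}
17: fault, evict 80, frames {50,22,17}
50: hit
80: fault, evict 22, frames {17,50,80}
17: hit
22: fault, evict 50, frames {80,17,22}
29: fault, evict 80, frames {17,22,29}
17: hit
50: fault, evict 22, frames {29,17,50}
17: hit
50: hit
80: fault, evict 29, frames {17,50,80}
22: fault, evict 17, frames {50,80,22}
96: fault, evict 50, frames {80,22,96}
29: fault, evict 80, frames {22,96,29}
96: hit
80: fault, evict 22, frames {29,96,80}
22: fault, evict 29, frames {96,80,22}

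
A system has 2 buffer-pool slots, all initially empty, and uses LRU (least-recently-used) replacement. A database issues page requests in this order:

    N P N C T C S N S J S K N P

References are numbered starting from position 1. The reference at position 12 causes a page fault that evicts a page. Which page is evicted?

J

pos 1: N → fault, frames (N)
pos 2: P → fault, frames (N P)
pos 3: N → hit
pos 4: C → fault, evict P, frames (N C)
pos 5: T → fault, evict N, frames (C T)
pos 6: C → hit
pos 7: S → fault, evict T, frames (C S)
pos 8: N → fault, evict C, frames (S N)
pos 9: S → hit
pos 10: J → fault, evict N, frames (S J)
pos 11: S → hit
pos 12: K → fault, evict J, frames (S K)
At position 12, page J is evicted.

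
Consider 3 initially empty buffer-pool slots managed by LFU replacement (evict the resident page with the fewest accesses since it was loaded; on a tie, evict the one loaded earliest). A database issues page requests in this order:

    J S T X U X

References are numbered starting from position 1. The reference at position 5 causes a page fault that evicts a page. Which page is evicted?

S

pos 1: J -> miss, frames (J)
pos 2: S -> miss, frames (J S)
pos 3: T -> miss, frames (J S T)
pos 4: X -> miss, evict J, frames (S T X)
pos 5: U -> miss, evict S, frames (T X U)
At position 5, page S is evicted.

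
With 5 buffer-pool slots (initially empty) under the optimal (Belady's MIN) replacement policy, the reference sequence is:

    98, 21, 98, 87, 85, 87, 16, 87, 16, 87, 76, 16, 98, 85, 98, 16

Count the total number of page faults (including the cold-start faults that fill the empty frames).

6

98 -> fault, frames [98]
21 -> fault, frames [98, 21]
98 -> hit
87 -> fault, frames [98, 21, 87]
85 -> fault, frames [98, 21, 87, 85]
87 -> hit
16 -> fault, frames [98, 21, 87, 85, 16]
87 -> hit
16 -> hit
87 -> hit
76 -> fault, evict 87, frames [98, 21, 85, 16, 76]
16 -> hit
98 -> hit
85 -> hit
98 -> hit
16 -> hit
Page faults: 6.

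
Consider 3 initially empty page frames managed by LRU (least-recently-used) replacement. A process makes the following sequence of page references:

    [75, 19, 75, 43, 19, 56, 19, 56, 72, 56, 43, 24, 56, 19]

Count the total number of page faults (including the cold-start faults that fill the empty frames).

75: miss, frames [75]
19: miss, frames [75, 19]
75: hit
43: miss, frames [19, 75, 43]
19: hit
56: miss, evict 75, frames [43, 19, 56]
19: hit
56: hit
72: miss, evict 43, frames [19, 56, 72]
56: hit
43: miss, evict 19, frames [72, 56, 43]
24: miss, evict 72, frames [56, 43, 24]
56: hit
19: miss, evict 43, frames [24, 56, 19]
Page faults: 8.

8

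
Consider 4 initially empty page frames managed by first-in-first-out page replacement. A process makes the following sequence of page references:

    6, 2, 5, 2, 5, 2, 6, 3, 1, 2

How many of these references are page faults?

6 → fault, frames {6}
2 → fault, frames {6,2}
5 → fault, frames {6,2,5}
2 → hit
5 → hit
2 → hit
6 → hit
3 → fault, frames {6,2,5,3}
1 → fault, evict 6, frames {2,5,3,1}
2 → hit
Page faults: 5.

5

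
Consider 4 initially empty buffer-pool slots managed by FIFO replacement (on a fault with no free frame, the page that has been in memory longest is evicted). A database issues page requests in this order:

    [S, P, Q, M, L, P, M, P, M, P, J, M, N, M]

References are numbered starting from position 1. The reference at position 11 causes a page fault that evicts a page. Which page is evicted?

P

pos 1: S → fault, frames [S]
pos 2: P → fault, frames [S, P]
pos 3: Q → fault, frames [S, P, Q]
pos 4: M → fault, frames [S, P, Q, M]
pos 5: L → fault, evict S, frames [P, Q, M, L]
pos 6: P → hit
pos 7: M → hit
pos 8: P → hit
pos 9: M → hit
pos 10: P → hit
pos 11: J → fault, evict P, frames [Q, M, L, J]
At position 11, page P is evicted.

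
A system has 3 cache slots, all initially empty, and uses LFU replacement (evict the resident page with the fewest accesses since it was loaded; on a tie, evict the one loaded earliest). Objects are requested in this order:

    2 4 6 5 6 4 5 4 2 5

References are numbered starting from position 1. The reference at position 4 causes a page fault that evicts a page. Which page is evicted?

pos 1: 2 → miss, frames (2)
pos 2: 4 → miss, frames (2 4)
pos 3: 6 → miss, frames (2 4 6)
pos 4: 5 → miss, evict 2, frames (4 6 5)
At position 4, page 2 is evicted.

2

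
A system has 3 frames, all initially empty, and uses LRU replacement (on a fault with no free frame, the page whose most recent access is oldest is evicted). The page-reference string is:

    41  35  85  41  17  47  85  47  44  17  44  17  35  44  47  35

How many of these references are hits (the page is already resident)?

6

41 → miss, frames {41}
35 → miss, frames {41,35}
85 → miss, frames {41,35,85}
41 → hit
17 → miss, evict 35, frames {85,41,17}
47 → miss, evict 85, frames {41,17,47}
85 → miss, evict 41, frames {17,47,85}
47 → hit
44 → miss, evict 17, frames {85,47,44}
17 → miss, evict 85, frames {47,44,17}
44 → hit
17 → hit
35 → miss, evict 47, frames {44,17,35}
44 → hit
47 → miss, evict 17, frames {35,44,47}
35 → hit
Hits: 6.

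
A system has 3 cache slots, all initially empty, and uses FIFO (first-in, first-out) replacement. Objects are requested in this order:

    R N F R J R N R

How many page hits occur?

2

R → fault, frames [R]
N → fault, frames [R, N]
F → fault, frames [R, N, F]
R → hit
J → fault, evict R, frames [N, F, J]
R → fault, evict N, frames [F, J, R]
N → fault, evict F, frames [J, R, N]
R → hit
Hits: 2.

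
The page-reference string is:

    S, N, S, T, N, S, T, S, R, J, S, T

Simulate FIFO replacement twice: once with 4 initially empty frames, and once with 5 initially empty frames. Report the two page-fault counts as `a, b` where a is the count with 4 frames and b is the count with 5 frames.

4 frames: F F . F . . . . F F F . → 6 faults.
5 frames: F F . F . . . . F F . . → 5 faults.
5 < 6: adding a frame reduced faults, as is typical.

6, 5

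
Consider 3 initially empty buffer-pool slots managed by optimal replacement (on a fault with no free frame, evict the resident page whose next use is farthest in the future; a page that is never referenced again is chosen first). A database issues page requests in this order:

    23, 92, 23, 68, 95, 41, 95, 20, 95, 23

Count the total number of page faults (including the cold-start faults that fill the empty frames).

6

23 -> miss, frames [23]
92 -> miss, frames [23, 92]
23 -> hit
68 -> miss, frames [23, 92, 68]
95 -> miss, evict 68, frames [23, 92, 95]
41 -> miss, evict 92, frames [23, 95, 41]
95 -> hit
20 -> miss, evict 41, frames [23, 95, 20]
95 -> hit
23 -> hit
Page faults: 6.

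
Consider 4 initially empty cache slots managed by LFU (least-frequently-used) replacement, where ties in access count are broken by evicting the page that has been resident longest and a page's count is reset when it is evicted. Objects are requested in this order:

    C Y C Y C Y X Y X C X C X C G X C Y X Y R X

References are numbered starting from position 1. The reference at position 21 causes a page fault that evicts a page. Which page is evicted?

G

pos 1: C → miss, frames (C)
pos 2: Y → miss, frames (C Y)
pos 3: C → hit
pos 4: Y → hit
pos 5: C → hit
pos 6: Y → hit
pos 7: X → miss, frames (C Y X)
pos 8: Y → hit
pos 9: X → hit
pos 10: C → hit
pos 11: X → hit
pos 12: C → hit
pos 13: X → hit
pos 14: C → hit
pos 15: G → miss, frames (C Y X G)
pos 16: X → hit
pos 17: C → hit
pos 18: Y → hit
pos 19: X → hit
pos 20: Y → hit
pos 21: R → miss, evict G, frames (C Y X R)
At position 21, page G is evicted.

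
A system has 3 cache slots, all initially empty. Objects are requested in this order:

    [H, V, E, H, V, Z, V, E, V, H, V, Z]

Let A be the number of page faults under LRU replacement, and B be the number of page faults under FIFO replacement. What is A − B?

Under LRU: F F F . . F . F . F . F → 7 faults.
Under FIFO: F F F . . F . . . F F . → 6 faults.
A − B = 7 − 6 = 1.

1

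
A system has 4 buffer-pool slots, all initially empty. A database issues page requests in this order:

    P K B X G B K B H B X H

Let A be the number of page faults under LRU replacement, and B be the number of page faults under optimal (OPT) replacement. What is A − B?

Under LRU: F F F F F . . . F . F . → 7 faults.
Under OPT: F F F F F . . . F . . . → 6 faults.
A − B = 7 − 6 = 1.

1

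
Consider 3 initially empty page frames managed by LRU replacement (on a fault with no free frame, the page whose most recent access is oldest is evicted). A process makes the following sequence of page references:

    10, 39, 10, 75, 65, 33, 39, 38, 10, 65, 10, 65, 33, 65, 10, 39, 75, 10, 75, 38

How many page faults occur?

10 → fault, frames {10}
39 → fault, frames {10,39}
10 → hit
75 → fault, frames {39,10,75}
65 → fault, evict 39, frames {10,75,65}
33 → fault, evict 10, frames {75,65,33}
39 → fault, evict 75, frames {65,33,39}
38 → fault, evict 65, frames {33,39,38}
10 → fault, evict 33, frames {39,38,10}
65 → fault, evict 39, frames {38,10,65}
10 → hit
65 → hit
33 → fault, evict 38, frames {10,65,33}
65 → hit
10 → hit
39 → fault, evict 33, frames {65,10,39}
75 → fault, evict 65, frames {10,39,75}
10 → hit
75 → hit
38 → fault, evict 39, frames {10,75,38}
Page faults: 13.

13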